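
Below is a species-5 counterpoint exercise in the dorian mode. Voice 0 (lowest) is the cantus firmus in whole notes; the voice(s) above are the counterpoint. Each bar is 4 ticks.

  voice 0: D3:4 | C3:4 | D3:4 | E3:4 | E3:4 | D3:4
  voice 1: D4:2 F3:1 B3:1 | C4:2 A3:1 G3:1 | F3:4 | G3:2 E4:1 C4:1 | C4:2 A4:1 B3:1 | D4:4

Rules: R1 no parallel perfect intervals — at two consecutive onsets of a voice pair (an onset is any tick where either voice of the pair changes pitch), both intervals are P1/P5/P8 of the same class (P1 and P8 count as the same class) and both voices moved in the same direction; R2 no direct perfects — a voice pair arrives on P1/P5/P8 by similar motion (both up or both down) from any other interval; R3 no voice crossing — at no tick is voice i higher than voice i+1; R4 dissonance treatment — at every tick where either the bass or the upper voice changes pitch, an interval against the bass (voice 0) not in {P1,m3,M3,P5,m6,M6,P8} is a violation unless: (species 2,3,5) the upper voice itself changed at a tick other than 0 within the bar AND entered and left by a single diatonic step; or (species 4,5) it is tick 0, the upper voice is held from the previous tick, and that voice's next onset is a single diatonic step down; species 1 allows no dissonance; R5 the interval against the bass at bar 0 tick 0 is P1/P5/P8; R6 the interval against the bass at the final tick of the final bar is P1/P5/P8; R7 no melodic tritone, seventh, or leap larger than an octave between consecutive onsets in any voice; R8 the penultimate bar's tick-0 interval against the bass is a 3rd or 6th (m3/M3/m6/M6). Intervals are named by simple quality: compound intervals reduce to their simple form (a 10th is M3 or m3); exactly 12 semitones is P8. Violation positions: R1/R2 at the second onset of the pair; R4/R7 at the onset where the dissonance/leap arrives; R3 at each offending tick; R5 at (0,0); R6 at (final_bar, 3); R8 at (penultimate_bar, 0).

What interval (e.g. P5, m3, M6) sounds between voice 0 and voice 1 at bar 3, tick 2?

voice 0=E3 voice 1=E4 -> P8

P8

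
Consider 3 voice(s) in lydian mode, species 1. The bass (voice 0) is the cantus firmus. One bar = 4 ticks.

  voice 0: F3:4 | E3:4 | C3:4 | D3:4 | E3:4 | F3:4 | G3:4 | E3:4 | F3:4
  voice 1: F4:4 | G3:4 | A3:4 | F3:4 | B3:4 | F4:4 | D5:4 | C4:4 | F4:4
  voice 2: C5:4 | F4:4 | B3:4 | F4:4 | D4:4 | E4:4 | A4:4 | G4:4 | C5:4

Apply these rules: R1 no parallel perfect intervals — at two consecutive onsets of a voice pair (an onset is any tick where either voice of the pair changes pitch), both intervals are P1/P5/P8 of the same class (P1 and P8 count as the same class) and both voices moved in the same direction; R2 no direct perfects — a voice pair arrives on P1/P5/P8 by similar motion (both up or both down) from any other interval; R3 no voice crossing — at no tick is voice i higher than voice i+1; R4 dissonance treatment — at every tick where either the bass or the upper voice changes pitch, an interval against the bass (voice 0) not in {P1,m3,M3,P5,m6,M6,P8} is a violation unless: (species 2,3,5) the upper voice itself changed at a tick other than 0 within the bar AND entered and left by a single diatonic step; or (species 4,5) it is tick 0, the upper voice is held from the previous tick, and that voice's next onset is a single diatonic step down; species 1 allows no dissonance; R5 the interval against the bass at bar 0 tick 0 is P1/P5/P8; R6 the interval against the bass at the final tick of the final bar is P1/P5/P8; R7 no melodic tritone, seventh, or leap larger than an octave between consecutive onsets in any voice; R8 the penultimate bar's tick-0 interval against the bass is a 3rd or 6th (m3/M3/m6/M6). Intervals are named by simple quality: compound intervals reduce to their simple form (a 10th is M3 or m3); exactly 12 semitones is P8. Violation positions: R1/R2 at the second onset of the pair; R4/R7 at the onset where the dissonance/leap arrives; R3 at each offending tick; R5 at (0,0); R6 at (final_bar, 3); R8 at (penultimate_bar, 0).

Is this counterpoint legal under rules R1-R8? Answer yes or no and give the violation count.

No (26 violations)

bar 0: v0=F3 v1=F4 v2=C5 (P5)
bar 1: v0=E3 v1=G3 v2=F4 (m2)
bar 2: v0=C3 v1=A3 v2=B3 (M7)
bar 3: v0=D3 v1=F3 v2=F4 (m3)
bar 4: v0=E3 v1=B3 v2=D4 (m7)
bar 5: v0=F3 v1=F4 v2=E4 (M7)
bar 6: v0=G3 v1=D5 v2=A4 (M2)
bar 7: v0=E3 v1=C4 v2=G4 (m3)
bar 8: v0=F3 v1=F4 v2=C5 (P5)
  R4 @ bar1.0: E3/F4 m2 untreated
  R7 @ bar1.0: F4->G3 leap 10st
  R4 @ bar2.0: C3/B3 M7 untreated
  R7 @ bar2.0: F4->B3 leap 6st
  R7 @ bar3.0: B3->F4 leap 6st
  R2 @ bar4.0: D3/F3 m3 -> E3/B3 P5 similar
  R4 @ bar4.0: E3/D4 m7 untreated
  R7 @ bar4.0: F3->B3 leap 6st
  R2 @ bar5.0: E3/B3 P5 -> F3/F4 P8 similar
  R3 @ bar5.0: F4 above E4
  R4 @ bar5.0: F3/E4 M7 untreated
  R7 @ bar5.0: B3->F4 leap 6st
  R3 @ bar5.1: F4 above E4
  R3 @ bar5.2: F4 above E4
  R3 @ bar5.3: F4 above E4
  R2 @ bar6.0: F3/F4 P8 -> G3/D5 P5 similar
  R3 @ bar6.0: D5 above A4
  R4 @ bar6.0: G3/A4 M2 untreated
  R3 @ bar6.1: D5 above A4
  R3 @ bar6.2: D5 above A4
  R3 @ bar6.3: D5 above A4
  R2 @ bar7.0: D5/A4 P4 -> C4/G4 P5 similar
  R7 @ bar7.0: D5->C4 leap 14st
  R1 @ bar8.0: C4/G4 P5 -> F4/C5 P5 similar
  R2 @ bar8.0: E3/C4 m6 -> F3/F4 P8 similar
  R2 @ bar8.0: E3/G4 m3 -> F3/C5 P5 similar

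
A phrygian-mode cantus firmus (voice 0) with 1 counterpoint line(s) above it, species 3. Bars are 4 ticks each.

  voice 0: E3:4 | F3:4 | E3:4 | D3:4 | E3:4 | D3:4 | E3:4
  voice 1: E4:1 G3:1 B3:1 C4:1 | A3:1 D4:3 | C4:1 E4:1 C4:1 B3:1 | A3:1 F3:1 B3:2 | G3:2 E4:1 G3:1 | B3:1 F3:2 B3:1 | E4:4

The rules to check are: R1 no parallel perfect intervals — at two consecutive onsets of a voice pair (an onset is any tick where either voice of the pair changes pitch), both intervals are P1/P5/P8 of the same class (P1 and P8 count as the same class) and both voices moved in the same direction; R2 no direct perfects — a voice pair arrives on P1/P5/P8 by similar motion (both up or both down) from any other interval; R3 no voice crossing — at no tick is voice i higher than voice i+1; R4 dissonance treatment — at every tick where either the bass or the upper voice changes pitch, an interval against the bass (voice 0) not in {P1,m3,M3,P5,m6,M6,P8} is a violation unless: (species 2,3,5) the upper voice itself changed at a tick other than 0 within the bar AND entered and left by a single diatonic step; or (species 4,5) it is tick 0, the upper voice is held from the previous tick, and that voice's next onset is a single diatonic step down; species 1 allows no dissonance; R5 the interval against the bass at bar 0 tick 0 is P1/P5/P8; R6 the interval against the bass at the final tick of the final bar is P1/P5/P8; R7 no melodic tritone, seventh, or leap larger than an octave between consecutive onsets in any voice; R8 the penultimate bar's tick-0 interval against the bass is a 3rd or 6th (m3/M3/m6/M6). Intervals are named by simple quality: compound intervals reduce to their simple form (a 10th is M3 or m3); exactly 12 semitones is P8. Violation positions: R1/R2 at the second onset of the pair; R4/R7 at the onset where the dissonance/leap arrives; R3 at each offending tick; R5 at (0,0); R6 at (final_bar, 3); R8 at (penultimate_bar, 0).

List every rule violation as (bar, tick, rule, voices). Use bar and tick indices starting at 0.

(3, 0, R1, (0, 1))
(3, 2, R7, (1,))
(5, 1, R7, (1,))
(5, 3, R7, (1,))
(6, 0, R2, (0, 1))

bar 0: v0=E3 v1=E4 downbeat P8
bar 1: v0=F3 v1=A3 downbeat M3
bar 2: v0=E3 v1=C4 downbeat m6
bar 3: v0=D3 v1=A3 downbeat P5
bar 4: v0=E3 v1=G3 downbeat m3
bar 5: v0=D3 v1=B3 downbeat M6
bar 6: v0=E3 v1=E4 downbeat P8
  -> R1 @ bar 3 tick 0 v(0, 1): E3/B3 P5 -> D3/A3 P5 similar
  -> R7 @ bar 3 tick 2 v(1,): F3->B3 leap 6st
  -> R7 @ bar 5 tick 1 v(1,): B3->F3 leap 6st
  -> R7 @ bar 5 tick 3 v(1,): F3->B3 leap 6st
  -> R2 @ bar 6 tick 0 v(0, 1): D3/B3 M6 -> E3/E4 P8 similar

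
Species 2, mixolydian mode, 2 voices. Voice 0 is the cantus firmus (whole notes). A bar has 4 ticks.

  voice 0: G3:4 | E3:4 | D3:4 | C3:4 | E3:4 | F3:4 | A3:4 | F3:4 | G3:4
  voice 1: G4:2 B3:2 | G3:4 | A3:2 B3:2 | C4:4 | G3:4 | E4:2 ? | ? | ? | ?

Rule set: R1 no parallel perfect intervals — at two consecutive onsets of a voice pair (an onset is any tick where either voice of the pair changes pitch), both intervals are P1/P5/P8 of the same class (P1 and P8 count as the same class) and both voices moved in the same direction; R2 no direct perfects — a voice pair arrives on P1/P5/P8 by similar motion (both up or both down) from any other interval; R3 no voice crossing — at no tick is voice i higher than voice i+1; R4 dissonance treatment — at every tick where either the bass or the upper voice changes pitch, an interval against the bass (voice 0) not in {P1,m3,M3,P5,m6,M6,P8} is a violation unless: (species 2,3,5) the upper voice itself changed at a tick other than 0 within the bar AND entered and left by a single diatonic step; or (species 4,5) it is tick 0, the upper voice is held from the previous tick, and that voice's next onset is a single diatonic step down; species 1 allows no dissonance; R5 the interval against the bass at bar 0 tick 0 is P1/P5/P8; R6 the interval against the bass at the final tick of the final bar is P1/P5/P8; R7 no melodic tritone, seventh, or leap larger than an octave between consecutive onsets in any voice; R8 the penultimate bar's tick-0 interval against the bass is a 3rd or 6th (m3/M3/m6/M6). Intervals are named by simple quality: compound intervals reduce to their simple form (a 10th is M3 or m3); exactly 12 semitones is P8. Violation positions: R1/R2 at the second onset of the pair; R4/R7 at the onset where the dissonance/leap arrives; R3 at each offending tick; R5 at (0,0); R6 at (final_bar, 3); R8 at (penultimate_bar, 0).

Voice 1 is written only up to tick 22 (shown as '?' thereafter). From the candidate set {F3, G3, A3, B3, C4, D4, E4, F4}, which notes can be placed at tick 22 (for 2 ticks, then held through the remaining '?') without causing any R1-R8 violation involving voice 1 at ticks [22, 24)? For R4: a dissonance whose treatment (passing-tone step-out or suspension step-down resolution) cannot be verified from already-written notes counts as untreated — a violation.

{A3, C4, D4, E4, F4}

F3: violates R7
G3: violates R4
A3: legal
B3: violates R4
C4: legal
D4: legal
E4: legal
F4: legal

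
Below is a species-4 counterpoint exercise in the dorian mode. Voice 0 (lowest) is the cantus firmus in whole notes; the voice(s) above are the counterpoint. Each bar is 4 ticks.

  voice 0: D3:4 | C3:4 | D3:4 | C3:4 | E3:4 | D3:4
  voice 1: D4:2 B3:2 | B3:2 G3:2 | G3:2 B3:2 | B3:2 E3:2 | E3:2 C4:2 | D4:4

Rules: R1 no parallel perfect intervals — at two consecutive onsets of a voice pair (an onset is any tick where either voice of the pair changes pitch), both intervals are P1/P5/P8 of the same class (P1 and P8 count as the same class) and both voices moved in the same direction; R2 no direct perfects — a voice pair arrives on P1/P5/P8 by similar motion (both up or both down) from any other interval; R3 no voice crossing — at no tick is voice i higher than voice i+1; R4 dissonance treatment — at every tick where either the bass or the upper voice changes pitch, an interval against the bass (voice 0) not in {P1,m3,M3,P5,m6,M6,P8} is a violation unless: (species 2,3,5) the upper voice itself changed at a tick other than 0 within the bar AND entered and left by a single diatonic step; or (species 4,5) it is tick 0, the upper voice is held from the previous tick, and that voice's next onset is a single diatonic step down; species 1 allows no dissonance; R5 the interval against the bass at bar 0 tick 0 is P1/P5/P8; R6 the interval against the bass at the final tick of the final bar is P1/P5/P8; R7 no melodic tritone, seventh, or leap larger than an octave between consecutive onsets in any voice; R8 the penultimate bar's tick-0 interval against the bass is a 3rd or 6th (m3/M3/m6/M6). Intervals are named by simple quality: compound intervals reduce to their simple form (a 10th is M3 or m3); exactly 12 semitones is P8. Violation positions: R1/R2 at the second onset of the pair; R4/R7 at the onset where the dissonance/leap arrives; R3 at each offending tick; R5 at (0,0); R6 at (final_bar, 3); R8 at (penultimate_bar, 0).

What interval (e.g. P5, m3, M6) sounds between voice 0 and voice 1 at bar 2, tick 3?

M6

voice 0=D3 voice 1=B3 -> M6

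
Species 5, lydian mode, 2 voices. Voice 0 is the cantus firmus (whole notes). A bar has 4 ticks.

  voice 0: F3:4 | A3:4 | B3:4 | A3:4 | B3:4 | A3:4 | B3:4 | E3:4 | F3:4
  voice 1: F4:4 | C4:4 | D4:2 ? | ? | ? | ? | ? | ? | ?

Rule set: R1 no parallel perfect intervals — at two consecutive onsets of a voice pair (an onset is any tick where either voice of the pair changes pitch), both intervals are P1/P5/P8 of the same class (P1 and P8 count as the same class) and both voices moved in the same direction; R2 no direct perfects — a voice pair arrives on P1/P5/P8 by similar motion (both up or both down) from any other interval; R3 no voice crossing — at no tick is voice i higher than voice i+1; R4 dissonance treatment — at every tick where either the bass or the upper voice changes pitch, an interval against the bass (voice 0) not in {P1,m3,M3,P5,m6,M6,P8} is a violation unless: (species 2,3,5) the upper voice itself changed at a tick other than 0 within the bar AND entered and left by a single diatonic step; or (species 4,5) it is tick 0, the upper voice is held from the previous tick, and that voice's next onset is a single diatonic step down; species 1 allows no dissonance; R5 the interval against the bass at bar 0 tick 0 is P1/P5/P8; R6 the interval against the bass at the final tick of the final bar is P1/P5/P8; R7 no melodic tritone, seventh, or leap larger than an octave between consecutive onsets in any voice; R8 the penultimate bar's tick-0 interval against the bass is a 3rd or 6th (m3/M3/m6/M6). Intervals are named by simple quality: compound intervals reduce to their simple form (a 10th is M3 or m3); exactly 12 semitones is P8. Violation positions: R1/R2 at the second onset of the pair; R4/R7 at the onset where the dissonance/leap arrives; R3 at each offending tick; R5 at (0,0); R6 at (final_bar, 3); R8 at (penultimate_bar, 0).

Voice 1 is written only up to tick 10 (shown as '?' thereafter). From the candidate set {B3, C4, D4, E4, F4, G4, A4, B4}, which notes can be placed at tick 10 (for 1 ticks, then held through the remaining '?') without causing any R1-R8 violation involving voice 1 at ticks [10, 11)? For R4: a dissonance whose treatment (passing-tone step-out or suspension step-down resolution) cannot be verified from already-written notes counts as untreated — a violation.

{B3, B4, D4, G4}

B3: legal
C4: violates R4
D4: legal
E4: violates R4
F4: violates R4
G4: legal
A4: violates R4
B4: legal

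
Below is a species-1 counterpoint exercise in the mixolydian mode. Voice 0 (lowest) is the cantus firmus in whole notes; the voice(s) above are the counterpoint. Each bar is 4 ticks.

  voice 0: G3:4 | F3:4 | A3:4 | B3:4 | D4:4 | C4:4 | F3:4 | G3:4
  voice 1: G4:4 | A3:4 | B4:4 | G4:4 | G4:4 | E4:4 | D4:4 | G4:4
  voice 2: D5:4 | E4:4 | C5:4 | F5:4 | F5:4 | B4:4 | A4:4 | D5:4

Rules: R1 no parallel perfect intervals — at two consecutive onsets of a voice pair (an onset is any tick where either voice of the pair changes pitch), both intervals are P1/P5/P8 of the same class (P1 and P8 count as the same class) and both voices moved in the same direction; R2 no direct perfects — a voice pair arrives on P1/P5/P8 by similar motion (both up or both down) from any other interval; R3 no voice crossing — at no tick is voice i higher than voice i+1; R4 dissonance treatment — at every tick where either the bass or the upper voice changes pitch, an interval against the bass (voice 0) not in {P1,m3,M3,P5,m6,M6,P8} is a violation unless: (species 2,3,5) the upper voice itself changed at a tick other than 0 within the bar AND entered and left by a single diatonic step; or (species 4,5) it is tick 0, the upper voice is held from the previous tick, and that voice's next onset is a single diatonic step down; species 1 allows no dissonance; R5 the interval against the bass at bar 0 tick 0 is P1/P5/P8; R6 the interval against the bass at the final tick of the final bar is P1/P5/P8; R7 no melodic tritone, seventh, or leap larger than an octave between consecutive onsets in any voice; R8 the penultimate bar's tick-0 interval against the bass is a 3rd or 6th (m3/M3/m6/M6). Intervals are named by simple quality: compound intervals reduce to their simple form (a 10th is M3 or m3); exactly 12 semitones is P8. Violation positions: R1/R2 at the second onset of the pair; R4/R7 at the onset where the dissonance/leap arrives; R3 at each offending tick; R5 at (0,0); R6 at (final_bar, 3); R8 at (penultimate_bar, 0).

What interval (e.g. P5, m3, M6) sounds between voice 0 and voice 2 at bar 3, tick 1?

voice 0=B3 voice 2=F5 -> TT

TT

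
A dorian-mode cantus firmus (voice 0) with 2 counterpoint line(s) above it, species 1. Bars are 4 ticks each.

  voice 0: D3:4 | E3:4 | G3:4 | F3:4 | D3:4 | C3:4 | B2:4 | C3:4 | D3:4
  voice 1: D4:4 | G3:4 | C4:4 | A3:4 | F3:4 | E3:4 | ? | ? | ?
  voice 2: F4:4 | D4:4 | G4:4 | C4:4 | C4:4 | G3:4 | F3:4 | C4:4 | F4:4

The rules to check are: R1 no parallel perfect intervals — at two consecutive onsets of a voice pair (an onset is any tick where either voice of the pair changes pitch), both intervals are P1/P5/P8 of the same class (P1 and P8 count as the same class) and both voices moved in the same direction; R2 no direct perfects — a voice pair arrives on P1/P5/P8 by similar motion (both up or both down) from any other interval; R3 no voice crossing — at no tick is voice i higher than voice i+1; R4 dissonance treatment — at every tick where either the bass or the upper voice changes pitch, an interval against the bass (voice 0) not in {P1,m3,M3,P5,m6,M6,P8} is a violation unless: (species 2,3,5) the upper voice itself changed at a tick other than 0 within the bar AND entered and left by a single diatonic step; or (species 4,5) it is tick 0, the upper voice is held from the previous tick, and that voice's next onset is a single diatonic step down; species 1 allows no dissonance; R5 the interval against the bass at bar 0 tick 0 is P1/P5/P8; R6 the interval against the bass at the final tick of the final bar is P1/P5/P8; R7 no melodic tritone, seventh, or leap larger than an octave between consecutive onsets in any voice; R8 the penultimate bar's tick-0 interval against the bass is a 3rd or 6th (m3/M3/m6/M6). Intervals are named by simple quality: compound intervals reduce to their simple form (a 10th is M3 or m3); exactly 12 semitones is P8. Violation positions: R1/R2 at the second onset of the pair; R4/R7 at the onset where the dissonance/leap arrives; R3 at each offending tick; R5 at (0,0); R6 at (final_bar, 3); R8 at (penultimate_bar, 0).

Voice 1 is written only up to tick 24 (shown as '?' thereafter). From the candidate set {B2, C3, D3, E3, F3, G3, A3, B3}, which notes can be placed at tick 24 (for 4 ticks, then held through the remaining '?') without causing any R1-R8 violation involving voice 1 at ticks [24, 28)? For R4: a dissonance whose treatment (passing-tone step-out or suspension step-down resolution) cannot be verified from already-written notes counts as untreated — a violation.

{D3}

B2: violates R2
C3: violates R4
D3: legal
E3: violates R4
F3: violates R4
G3: violates R3
A3: violates R3,R4
B3: violates R3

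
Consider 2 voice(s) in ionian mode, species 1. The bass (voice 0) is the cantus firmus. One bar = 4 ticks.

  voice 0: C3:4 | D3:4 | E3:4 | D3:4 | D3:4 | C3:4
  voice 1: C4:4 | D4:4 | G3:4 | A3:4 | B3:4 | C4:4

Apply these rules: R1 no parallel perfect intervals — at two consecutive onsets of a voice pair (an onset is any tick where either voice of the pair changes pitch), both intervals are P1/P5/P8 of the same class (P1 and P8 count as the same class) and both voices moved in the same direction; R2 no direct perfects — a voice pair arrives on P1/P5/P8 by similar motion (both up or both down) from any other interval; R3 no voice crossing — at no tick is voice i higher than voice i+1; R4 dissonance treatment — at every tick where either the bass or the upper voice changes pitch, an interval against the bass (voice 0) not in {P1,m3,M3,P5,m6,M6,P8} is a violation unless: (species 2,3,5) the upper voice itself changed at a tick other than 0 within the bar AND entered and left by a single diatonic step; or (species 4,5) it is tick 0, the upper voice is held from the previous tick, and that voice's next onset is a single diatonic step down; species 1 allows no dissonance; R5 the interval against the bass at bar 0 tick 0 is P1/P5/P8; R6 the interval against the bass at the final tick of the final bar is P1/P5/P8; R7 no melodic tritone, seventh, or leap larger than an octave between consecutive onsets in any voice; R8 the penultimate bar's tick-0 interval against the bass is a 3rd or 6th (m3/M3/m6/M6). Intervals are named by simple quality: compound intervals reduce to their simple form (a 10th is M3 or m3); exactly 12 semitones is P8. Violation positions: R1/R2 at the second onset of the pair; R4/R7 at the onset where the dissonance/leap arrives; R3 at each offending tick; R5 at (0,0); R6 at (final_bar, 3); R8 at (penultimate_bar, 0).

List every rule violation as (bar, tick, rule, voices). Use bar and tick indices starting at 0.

bar 0: v0=C3 v1=C4 downbeat P8
bar 1: v0=D3 v1=D4 downbeat P8
bar 2: v0=E3 v1=G3 downbeat m3
bar 3: v0=D3 v1=A3 downbeat P5
bar 4: v0=D3 v1=B3 downbeat M6
bar 5: v0=C3 v1=C4 downbeat P8
  -> R1 @ bar 1 tick 0 v(0, 1): C3/C4 P8 -> D3/D4 P8 similar

(1, 0, R1, (0, 1))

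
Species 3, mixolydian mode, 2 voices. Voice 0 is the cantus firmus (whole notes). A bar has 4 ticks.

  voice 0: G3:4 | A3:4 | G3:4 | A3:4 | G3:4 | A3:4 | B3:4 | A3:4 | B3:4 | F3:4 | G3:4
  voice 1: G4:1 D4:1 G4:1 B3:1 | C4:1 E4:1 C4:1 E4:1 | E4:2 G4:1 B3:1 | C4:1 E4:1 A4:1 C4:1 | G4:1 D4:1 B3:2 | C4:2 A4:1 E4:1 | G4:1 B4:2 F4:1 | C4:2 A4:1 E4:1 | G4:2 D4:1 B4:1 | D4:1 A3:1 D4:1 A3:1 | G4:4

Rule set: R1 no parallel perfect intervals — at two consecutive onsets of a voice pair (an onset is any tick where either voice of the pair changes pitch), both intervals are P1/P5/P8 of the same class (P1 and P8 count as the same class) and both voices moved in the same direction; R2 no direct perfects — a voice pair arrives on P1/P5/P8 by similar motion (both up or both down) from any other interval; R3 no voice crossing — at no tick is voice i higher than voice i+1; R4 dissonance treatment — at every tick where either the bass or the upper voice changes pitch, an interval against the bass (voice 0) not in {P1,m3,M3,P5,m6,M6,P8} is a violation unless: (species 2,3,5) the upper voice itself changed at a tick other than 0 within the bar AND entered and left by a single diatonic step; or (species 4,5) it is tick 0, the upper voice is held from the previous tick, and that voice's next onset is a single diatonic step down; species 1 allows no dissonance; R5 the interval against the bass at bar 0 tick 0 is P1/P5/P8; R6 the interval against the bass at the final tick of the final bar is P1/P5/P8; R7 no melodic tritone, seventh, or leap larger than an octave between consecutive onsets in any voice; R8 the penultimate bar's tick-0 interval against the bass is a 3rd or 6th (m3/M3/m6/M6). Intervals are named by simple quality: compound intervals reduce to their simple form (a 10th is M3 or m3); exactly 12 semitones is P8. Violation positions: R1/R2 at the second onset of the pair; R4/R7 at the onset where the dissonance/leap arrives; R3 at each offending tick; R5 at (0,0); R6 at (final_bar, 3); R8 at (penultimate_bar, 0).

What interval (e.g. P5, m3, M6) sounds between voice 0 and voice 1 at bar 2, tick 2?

voice 0=G3 voice 1=G4 -> P8

P8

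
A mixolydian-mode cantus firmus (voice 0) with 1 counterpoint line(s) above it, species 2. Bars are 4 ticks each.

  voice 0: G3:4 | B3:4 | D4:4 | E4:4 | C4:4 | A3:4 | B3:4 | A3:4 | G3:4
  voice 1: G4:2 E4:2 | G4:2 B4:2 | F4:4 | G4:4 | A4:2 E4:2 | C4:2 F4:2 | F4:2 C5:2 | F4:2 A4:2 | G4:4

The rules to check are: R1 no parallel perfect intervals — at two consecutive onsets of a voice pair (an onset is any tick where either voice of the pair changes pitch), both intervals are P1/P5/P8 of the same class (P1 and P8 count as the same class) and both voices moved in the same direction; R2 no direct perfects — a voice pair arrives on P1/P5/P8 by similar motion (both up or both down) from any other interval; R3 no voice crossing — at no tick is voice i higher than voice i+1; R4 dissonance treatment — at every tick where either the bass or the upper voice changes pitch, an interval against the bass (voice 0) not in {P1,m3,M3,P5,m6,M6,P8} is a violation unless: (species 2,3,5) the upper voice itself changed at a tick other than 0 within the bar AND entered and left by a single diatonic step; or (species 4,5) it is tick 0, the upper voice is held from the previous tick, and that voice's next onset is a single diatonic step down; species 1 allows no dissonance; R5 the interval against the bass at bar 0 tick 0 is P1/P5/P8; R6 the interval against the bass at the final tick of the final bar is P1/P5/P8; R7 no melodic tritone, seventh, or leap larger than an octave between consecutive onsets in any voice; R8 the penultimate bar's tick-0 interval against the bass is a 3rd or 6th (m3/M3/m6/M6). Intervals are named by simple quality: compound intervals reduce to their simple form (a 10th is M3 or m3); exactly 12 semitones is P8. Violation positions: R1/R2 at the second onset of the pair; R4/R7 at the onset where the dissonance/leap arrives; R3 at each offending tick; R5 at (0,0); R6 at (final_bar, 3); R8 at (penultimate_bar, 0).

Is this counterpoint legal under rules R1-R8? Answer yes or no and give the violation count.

No (4 violations)

bar 0: v0=G3 v1=G4 (P8)
bar 1: v0=B3 v1=G4 (m6)
bar 2: v0=D4 v1=F4 (m3)
bar 3: v0=E4 v1=G4 (m3)
bar 4: v0=C4 v1=A4 (M6)
bar 5: v0=A3 v1=C4 (m3)
bar 6: v0=B3 v1=F4 (TT)
bar 7: v0=A3 v1=F4 (m6)
bar 8: v0=G3 v1=G4 (P8)
  R7 @ bar2.0: B4->F4 leap 6st
  R4 @ bar6.0: B3/F4 TT untreated
  R4 @ bar6.2: B3/C5 m2 untreated
  R1 @ bar8.0: A3/A4 P8 -> G3/G4 P8 similar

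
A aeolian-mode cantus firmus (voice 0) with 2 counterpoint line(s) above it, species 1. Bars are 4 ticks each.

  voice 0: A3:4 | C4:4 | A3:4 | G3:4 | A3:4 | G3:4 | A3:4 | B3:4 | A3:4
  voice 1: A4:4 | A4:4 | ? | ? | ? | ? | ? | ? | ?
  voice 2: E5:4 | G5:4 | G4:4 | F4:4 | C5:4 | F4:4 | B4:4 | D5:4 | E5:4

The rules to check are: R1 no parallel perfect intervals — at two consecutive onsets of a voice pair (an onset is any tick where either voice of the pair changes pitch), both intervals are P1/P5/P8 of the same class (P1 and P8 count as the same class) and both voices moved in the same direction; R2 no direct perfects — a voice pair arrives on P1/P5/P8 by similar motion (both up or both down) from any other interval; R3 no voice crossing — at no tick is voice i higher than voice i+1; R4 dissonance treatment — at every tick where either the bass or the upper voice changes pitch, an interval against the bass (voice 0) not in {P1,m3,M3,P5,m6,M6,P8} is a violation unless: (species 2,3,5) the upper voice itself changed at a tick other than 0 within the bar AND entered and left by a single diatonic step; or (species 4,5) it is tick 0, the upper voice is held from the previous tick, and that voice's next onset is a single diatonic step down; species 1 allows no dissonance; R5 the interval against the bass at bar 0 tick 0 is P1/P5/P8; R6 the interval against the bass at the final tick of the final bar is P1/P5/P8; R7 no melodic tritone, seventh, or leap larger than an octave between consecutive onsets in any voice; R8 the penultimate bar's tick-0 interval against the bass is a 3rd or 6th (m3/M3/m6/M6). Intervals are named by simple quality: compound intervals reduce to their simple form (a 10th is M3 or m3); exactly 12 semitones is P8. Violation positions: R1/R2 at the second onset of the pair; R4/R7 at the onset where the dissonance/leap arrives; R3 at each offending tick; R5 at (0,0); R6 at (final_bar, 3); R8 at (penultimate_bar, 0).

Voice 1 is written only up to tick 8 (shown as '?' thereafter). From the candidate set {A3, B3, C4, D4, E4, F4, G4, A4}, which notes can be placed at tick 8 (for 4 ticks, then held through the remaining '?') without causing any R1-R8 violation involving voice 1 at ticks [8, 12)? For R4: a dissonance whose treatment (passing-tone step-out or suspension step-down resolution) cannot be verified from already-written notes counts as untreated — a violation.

{F4}

A3: violates R2
B3: violates R4,R7
C4: violates R2
D4: violates R4
E4: violates R2
F4: legal
G4: violates R2,R4
A4: violates R3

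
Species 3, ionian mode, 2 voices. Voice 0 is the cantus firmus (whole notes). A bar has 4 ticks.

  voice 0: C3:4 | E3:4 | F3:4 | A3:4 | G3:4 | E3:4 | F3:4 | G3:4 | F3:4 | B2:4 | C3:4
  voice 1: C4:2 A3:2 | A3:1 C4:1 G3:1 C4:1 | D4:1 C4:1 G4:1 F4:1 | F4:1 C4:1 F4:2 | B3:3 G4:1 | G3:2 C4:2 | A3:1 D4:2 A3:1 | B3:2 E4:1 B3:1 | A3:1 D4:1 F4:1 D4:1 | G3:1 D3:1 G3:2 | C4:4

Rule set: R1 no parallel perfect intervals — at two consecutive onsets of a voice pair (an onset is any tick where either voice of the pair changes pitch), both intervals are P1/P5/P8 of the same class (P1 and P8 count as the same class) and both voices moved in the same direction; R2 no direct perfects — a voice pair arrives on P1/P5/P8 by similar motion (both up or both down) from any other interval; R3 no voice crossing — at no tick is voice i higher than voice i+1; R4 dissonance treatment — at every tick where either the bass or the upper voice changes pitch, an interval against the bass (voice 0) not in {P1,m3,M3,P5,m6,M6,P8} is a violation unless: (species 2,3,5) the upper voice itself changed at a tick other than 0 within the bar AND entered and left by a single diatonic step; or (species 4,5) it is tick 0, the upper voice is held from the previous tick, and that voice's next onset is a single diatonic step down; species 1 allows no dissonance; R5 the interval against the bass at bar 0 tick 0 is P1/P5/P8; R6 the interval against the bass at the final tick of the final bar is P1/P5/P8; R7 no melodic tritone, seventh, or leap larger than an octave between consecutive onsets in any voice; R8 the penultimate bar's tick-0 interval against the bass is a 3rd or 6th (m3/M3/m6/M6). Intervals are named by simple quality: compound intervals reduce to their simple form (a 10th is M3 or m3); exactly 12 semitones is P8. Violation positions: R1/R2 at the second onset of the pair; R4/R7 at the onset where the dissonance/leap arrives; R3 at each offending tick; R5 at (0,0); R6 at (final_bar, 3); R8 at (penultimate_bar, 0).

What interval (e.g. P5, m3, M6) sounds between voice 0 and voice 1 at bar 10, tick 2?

voice 0=C3 voice 1=C4 -> P8

P8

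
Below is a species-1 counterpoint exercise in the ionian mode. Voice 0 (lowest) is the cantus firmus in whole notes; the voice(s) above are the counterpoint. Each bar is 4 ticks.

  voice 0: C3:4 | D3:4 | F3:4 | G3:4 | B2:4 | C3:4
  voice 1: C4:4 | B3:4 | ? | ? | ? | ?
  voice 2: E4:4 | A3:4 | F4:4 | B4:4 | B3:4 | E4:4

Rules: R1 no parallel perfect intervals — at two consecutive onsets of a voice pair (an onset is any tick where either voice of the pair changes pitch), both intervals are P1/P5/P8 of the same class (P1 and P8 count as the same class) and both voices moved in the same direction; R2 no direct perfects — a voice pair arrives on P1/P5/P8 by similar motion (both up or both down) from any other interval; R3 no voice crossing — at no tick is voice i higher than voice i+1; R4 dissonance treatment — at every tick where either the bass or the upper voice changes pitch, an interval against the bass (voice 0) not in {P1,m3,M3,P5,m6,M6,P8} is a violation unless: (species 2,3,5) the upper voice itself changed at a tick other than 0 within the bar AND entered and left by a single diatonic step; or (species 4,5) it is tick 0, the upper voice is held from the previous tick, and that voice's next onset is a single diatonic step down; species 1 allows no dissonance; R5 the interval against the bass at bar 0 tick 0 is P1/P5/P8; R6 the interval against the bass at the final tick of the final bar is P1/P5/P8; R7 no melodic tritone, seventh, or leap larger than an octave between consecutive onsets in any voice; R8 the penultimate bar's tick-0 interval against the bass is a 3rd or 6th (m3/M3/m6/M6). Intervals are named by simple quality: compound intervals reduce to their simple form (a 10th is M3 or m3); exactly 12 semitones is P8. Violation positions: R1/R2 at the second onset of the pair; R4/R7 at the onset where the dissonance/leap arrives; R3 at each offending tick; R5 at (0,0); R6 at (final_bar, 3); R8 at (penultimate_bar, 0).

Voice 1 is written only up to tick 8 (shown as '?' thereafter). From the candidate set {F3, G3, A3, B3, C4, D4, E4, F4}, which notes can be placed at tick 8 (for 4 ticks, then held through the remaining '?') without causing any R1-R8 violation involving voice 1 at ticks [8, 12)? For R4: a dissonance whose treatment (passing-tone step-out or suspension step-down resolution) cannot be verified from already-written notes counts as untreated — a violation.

{A3, D4}

F3: violates R7
G3: violates R4
A3: legal
B3: violates R4
C4: violates R2
D4: legal
E4: violates R4
F4: violates R2,R7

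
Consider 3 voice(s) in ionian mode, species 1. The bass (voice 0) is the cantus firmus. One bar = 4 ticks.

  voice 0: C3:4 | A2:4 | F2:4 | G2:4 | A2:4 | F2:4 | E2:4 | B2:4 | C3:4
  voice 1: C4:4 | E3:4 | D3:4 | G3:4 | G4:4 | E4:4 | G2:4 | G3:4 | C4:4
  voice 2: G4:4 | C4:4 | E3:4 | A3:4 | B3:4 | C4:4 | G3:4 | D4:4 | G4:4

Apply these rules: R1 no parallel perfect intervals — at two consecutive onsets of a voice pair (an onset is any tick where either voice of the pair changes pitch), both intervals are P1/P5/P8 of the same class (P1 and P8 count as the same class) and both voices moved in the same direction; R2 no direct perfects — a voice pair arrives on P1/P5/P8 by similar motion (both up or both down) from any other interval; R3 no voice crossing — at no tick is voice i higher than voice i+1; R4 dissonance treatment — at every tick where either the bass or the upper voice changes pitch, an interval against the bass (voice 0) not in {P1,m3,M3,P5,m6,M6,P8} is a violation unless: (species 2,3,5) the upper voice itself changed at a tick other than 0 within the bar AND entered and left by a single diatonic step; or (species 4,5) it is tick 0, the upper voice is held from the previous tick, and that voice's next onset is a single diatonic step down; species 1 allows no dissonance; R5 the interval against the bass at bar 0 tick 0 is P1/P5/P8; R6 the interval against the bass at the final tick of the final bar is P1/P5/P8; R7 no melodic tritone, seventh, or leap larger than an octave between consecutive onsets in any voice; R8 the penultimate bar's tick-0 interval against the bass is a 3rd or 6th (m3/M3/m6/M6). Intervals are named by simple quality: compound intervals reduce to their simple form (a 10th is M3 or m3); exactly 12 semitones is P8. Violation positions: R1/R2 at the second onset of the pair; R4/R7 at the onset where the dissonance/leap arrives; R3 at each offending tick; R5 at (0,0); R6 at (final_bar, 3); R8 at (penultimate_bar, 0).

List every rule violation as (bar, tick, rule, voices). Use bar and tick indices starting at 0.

bar 0: v0=C3 v1=C4 v2=G4 downbeat P5
bar 1: v0=A2 v1=E3 v2=C4 downbeat m3
bar 2: v0=F2 v1=D3 v2=E3 downbeat M7
bar 3: v0=G2 v1=G3 v2=A3 downbeat M2
bar 4: v0=A2 v1=G4 v2=B3 downbeat M2
bar 5: v0=F2 v1=E4 v2=C4 downbeat P5
bar 6: v0=E2 v1=G2 v2=G3 downbeat m3
bar 7: v0=B2 v1=G3 v2=D4 downbeat m3
bar 8: v0=C3 v1=C4 v2=G4 downbeat P5
  -> R2 @ bar 1 tick 0 v(0, 1): C3/C4 P8 -> A2/E3 P5 similar
  -> R4 @ bar 2 tick 0 v(0, 2): F2/E3 M7 untreated
  -> R2 @ bar 3 tick 0 v(0, 1): F2/D3 M6 -> G2/G3 P8 similar
  -> R4 @ bar 3 tick 0 v(0, 2): G2/A3 M2 untreated
  -> R3 @ bar 4 tick 0 v(1, 2): G4 above B3
  -> R4 @ bar 4 tick 0 v(0, 1): A2/G4 m7 untreated
  -> R4 @ bar 4 tick 0 v(0, 2): A2/B3 M2 untreated
  -> R3 @ bar 4 tick 1 v(1, 2): G4 above B3
  -> R3 @ bar 4 tick 2 v(1, 2): G4 above B3
  -> R3 @ bar 4 tick 3 v(1, 2): G4 above B3
  -> R3 @ bar 5 tick 0 v(1, 2): E4 above C4
  -> R4 @ bar 5 tick 0 v(0, 1): F2/E4 M7 untreated
  -> R3 @ bar 5 tick 1 v(1, 2): E4 above C4
  -> R3 @ bar 5 tick 2 v(1, 2): E4 above C4
  -> R3 @ bar 5 tick 3 v(1, 2): E4 above C4
  -> R2 @ bar 6 tick 0 v(1, 2): E4/C4 M3 -> G2/G3 P8 similar
  -> R7 @ bar 6 tick 0 v(1,): E4->G2 leap 21st
  -> R2 @ bar 7 tick 0 v(1, 2): G2/G3 P8 -> G3/D4 P5 similar
  -> R1 @ bar 8 tick 0 v(1, 2): G3/D4 P5 -> C4/G4 P5 similar
  -> R2 @ bar 8 tick 0 v(0, 1): B2/G3 m6 -> C3/C4 P8 similar
  -> R2 @ bar 8 tick 0 v(0, 2): B2/D4 m3 -> C3/G4 P5 similar

(1, 0, R2, (0, 1))
(2, 0, R4, (0, 2))
(3, 0, R2, (0, 1))
(3, 0, R4, (0, 2))
(4, 0, R3, (1, 2))
(4, 0, R4, (0, 1))
(4, 0, R4, (0, 2))
(4, 1, R3, (1, 2))
(4, 2, R3, (1, 2))
(4, 3, R3, (1, 2))
(5, 0, R3, (1, 2))
(5, 0, R4, (0, 1))
(5, 1, R3, (1, 2))
(5, 2, R3, (1, 2))
(5, 3, R3, (1, 2))
(6, 0, R2, (1, 2))
(6, 0, R7, (1,))
(7, 0, R2, (1, 2))
(8, 0, R1, (1, 2))
(8, 0, R2, (0, 1))
(8, 0, R2, (0, 2))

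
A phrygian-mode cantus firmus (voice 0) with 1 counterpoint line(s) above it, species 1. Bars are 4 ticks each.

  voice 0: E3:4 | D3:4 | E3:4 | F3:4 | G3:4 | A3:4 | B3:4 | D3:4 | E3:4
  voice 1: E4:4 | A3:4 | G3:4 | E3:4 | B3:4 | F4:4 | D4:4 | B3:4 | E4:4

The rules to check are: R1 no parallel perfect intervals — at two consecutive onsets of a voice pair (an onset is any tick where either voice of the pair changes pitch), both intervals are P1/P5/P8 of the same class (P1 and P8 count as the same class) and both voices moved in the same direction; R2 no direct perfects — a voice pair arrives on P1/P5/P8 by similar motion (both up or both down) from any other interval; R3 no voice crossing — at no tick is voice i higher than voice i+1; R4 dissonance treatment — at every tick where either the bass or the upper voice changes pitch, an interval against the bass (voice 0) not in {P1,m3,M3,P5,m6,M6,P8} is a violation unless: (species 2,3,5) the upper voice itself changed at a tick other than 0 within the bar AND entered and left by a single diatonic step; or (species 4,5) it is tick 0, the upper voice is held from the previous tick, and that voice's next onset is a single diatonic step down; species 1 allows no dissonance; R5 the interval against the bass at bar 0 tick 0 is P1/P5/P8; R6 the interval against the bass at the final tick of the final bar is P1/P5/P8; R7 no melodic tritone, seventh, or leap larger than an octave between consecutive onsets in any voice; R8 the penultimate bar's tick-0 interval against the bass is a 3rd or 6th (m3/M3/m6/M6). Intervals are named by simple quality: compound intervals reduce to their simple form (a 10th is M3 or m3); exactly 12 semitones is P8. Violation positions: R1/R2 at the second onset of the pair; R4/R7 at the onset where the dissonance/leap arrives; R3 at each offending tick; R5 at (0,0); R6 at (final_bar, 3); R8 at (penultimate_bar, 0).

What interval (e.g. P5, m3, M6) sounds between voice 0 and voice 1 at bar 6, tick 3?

m3

voice 0=B3 voice 1=D4 -> m3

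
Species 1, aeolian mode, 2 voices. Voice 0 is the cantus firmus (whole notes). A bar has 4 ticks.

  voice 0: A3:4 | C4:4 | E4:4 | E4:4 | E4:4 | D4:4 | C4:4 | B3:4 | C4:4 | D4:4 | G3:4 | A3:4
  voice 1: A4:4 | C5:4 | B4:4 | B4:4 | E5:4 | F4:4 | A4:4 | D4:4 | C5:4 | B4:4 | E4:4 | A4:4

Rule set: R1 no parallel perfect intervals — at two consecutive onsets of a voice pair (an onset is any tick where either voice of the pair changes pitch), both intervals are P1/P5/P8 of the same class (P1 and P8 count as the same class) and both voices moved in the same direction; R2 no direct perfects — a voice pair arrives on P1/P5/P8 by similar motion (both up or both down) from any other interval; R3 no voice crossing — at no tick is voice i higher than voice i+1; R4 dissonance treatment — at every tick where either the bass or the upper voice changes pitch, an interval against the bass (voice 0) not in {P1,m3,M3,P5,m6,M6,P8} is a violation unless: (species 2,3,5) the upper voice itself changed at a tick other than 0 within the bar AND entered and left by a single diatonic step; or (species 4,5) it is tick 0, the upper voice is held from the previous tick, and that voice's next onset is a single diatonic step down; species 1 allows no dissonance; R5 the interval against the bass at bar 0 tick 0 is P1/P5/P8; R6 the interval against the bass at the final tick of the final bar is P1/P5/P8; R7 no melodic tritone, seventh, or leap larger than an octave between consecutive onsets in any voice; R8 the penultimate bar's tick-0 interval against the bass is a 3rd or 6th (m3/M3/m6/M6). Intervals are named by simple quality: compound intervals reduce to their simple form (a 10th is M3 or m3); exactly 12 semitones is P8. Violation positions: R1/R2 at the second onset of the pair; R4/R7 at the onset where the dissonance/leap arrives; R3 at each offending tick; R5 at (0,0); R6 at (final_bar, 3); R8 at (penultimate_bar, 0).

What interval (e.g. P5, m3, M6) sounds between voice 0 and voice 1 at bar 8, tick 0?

voice 0=C4 voice 1=C5 -> P8

P8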